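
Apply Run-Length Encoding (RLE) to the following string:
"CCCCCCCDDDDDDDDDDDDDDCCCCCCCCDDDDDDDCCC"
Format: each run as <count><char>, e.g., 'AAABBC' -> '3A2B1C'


Scanning runs left to right:
  i=0: run of 'C' x 7 -> '7C'
  i=7: run of 'D' x 14 -> '14D'
  i=21: run of 'C' x 8 -> '8C'
  i=29: run of 'D' x 7 -> '7D'
  i=36: run of 'C' x 3 -> '3C'

RLE = 7C14D8C7D3C


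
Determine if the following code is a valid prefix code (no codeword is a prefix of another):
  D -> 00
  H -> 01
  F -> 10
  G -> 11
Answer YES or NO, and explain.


Checking each pair (does one codeword prefix another?):
  D='00' vs H='01': no prefix
  D='00' vs F='10': no prefix
  D='00' vs G='11': no prefix
  H='01' vs D='00': no prefix
  H='01' vs F='10': no prefix
  H='01' vs G='11': no prefix
  F='10' vs D='00': no prefix
  F='10' vs H='01': no prefix
  F='10' vs G='11': no prefix
  G='11' vs D='00': no prefix
  G='11' vs H='01': no prefix
  G='11' vs F='10': no prefix
No violation found over all pairs.

YES -- this is a valid prefix code. No codeword is a prefix of any other codeword.


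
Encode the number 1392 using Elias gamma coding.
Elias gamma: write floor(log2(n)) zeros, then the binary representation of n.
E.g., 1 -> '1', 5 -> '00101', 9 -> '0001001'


num_bits = floor(log2(1392)) + 1 = 11
leading_zeros = num_bits - 1 = 10
binary(1392) = 10101110000

Elias gamma(1392) = '0000000000' + '10101110000' = 000000000010101110000 (21 bits)


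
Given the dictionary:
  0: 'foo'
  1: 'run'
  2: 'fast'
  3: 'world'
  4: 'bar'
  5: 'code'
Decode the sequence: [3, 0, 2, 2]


Look up each index in the dictionary:
  3 -> 'world'
  0 -> 'foo'
  2 -> 'fast'
  2 -> 'fast'

Decoded: "world foo fast fast"


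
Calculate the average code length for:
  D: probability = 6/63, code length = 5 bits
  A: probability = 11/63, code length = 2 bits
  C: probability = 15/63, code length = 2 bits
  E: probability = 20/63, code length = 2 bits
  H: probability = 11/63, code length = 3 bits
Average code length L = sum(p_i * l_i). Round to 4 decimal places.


Weighted contributions p_i * l_i:
  D: (6/63) * 5 = 30/63
  A: (11/63) * 2 = 22/63
  C: (15/63) * 2 = 30/63
  E: (20/63) * 2 = 40/63
  H: (11/63) * 3 = 33/63
Sum = (30 + 22 + 30 + 40 + 33)/63 = 155/63

L = 155/63 = 2.4603 bits/symbol


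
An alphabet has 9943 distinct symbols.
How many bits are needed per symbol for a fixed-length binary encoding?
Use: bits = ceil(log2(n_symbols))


log2(9943) = 13.2795
Bracket: 2^13 = 8192 < 9943 <= 2^14 = 16384
So ceil(log2(9943)) = 14

bits = ceil(log2(9943)) = ceil(13.2795) = 14 bits


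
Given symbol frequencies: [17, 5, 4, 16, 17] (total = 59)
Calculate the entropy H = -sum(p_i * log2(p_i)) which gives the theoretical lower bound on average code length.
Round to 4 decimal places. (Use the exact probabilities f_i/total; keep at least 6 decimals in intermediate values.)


Per-symbol terms -p_i * log2(p_i) with p_i = f_i/59:
  p = 17/59 = 0.288136: log2(p) = -1.795180, -p*log2(p) = 0.517255
  p = 5/59 = 0.084746: log2(p) = -3.560715, -p*log2(p) = 0.301756
  p = 4/59 = 0.067797: log2(p) = -3.882643, -p*log2(p) = 0.263230
  p = 16/59 = 0.271186: log2(p) = -1.882643, -p*log2(p) = 0.510547
  p = 17/59 = 0.288136: log2(p) = -1.795180, -p*log2(p) = 0.517255
H = 0.517255 + 0.301756 + 0.263230 + 0.510547 + 0.517255 = 2.110043

H = 2.11 bits/symbol


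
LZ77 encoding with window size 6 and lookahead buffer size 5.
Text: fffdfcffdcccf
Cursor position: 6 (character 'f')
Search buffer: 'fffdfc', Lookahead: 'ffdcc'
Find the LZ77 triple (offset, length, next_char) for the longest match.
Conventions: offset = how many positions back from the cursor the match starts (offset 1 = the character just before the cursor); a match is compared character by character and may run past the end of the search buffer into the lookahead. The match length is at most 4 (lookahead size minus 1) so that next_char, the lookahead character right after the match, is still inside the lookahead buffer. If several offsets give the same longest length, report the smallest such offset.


Try each offset into the search buffer:
  offset=1 (pos 5, char 'c'): match length 0
  offset=2 (pos 4, char 'f'): match length 1
  offset=3 (pos 3, char 'd'): match length 0
  offset=4 (pos 2, char 'f'): match length 1
  offset=5 (pos 1, char 'f'): match length 3
  offset=6 (pos 0, char 'f'): match length 2
Longest match has length 3 at offset 5.
next_char = character at position 6 + 3 = 9 -> 'c'

Best match: offset=5, length=3 (matching 'ffd' starting at position 1)
LZ77 triple: (5, 3, 'c')


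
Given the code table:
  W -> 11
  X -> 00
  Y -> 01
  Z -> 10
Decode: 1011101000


Decoding:
10 -> Z
11 -> W
10 -> Z
10 -> Z
00 -> X


Result: ZWZZX


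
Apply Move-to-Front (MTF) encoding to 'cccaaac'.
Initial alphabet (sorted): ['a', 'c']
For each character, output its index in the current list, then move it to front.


MTF encoding:
'c': index 1 in ['a', 'c'] -> ['c', 'a']
'c': index 0 in ['c', 'a'] -> ['c', 'a']
'c': index 0 in ['c', 'a'] -> ['c', 'a']
'a': index 1 in ['c', 'a'] -> ['a', 'c']
'a': index 0 in ['a', 'c'] -> ['a', 'c']
'a': index 0 in ['a', 'c'] -> ['a', 'c']
'c': index 1 in ['a', 'c'] -> ['c', 'a']


Output: [1, 0, 0, 1, 0, 0, 1]


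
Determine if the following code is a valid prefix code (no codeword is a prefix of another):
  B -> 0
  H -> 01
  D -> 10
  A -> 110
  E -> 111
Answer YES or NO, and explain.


Checking each pair (does one codeword prefix another?):
  B='0' vs H='01': prefix -- VIOLATION

NO -- this is NOT a valid prefix code. B (0) is a prefix of H (01).


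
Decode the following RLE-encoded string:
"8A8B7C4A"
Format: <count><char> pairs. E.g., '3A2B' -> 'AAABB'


Expanding each <count><char> pair:
  8A -> 'AAAAAAAA'
  8B -> 'BBBBBBBB'
  7C -> 'CCCCCCC'
  4A -> 'AAAA'

Decoded = AAAAAAAABBBBBBBBCCCCCCCAAAA


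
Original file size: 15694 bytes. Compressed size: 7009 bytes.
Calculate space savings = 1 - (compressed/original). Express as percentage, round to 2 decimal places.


ratio = compressed/original = 7009/15694 = 0.446604
savings = 1 - ratio = 1 - 0.446604 = 0.553396
as a percentage: 0.553396 * 100 = 55.34%

Space savings = 1 - 7009/15694 = 55.34%


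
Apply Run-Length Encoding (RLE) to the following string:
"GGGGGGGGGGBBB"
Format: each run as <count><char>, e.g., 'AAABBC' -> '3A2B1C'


Scanning runs left to right:
  i=0: run of 'G' x 10 -> '10G'
  i=10: run of 'B' x 3 -> '3B'

RLE = 10G3B


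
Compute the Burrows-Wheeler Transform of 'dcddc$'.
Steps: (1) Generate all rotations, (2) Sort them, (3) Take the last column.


Rotations (sorted):
  0: $dcddc -> last char: c
  1: c$dcdd -> last char: d
  2: cddc$d -> last char: d
  3: dc$dcd -> last char: d
  4: dcddc$ -> last char: $
  5: ddc$dc -> last char: c


BWT = cddd$c


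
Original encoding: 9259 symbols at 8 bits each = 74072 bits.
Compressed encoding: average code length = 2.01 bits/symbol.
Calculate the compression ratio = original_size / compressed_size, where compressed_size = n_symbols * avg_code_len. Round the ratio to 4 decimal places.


original_size = n_symbols * orig_bits = 9259 * 8 = 74072 bits
compressed_size = n_symbols * avg_code_len = 9259 * 2.01 = 18610.59 bits
ratio = original_size / compressed_size = 74072 / 18610.59 = 3.9801

Compression ratio = 3.9801


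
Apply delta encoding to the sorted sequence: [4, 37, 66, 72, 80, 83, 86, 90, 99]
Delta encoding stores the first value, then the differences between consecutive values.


First value: 4
Deltas:
  37 - 4 = 33
  66 - 37 = 29
  72 - 66 = 6
  80 - 72 = 8
  83 - 80 = 3
  86 - 83 = 3
  90 - 86 = 4
  99 - 90 = 9


Delta encoded: [4, 33, 29, 6, 8, 3, 3, 4, 9]


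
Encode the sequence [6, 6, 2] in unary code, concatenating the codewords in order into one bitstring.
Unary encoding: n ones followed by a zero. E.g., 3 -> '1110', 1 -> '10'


Encode each number as n ones followed by a terminating 0:
  6 -> 1111110 (7 bits)
  6 -> 1111110 (7 bits)
  2 -> 110 (3 bits)
Total length = 7 + 7 + 3 = 17 bits.

Unary([6, 6, 2]) = 11111101111110110 (17 bits)


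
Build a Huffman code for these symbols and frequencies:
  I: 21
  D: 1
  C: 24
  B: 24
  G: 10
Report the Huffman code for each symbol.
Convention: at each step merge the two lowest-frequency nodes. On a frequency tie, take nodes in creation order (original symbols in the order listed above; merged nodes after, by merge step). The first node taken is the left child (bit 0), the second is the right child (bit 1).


Huffman tree construction:
Step 1: Merge D(1) + G(10) = 11
Step 2: Merge (D+G)(11) + I(21) = 32
Step 3: Merge C(24) + B(24) = 48
Step 4: Merge ((D+G)+I)(32) + (C+B)(48) = 80
Read each symbol's code off the tree from the root (left child = 0, right child = 1).

Codes:
  I: 01 (length 2)
  D: 000 (length 3)
  C: 10 (length 2)
  B: 11 (length 2)
  G: 001 (length 3)
Average code length: 171/80 = 2.1375 bits/symbol


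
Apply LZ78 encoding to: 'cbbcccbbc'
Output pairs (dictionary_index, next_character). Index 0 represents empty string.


LZ78 encoding steps:
Dictionary: {0: ''}
Step 1: w='' (idx 0), next='c' -> output (0, 'c'), add 'c' as idx 1
Step 2: w='' (idx 0), next='b' -> output (0, 'b'), add 'b' as idx 2
Step 3: w='b' (idx 2), next='c' -> output (2, 'c'), add 'bc' as idx 3
Step 4: w='c' (idx 1), next='c' -> output (1, 'c'), add 'cc' as idx 4
Step 5: w='b' (idx 2), next='b' -> output (2, 'b'), add 'bb' as idx 5
Step 6: w='c' (idx 1), end of input -> output (1, '')


Encoded: [(0, 'c'), (0, 'b'), (2, 'c'), (1, 'c'), (2, 'b'), (1, '')]


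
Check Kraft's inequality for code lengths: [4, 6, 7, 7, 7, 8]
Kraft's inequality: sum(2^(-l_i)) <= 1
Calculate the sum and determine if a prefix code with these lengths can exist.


Sum = 2^(-4) + 2^(-6) + 2^(-7) + 2^(-7) + 2^(-7) + 2^(-8)
    = 0.0625 + 0.015625 + 0.0078125 + 0.0078125 + 0.0078125 + 0.00390625
    = 27/256 = 0.10546875
Since 0.10546875 <= 1, Kraft's inequality IS satisfied.
A prefix code with these lengths CAN exist.

Kraft sum = 0.10546875. Satisfied.


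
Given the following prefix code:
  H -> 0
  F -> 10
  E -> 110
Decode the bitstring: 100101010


Decoding step by step:
Bits 10 -> F
Bits 0 -> H
Bits 10 -> F
Bits 10 -> F
Bits 10 -> F


Decoded message: FHFFF


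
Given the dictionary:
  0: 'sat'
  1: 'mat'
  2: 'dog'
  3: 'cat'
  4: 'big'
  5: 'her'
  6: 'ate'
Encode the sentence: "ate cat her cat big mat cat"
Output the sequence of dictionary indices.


Look up each word in the dictionary:
  'ate' -> 6
  'cat' -> 3
  'her' -> 5
  'cat' -> 3
  'big' -> 4
  'mat' -> 1
  'cat' -> 3

Encoded: [6, 3, 5, 3, 4, 1, 3]


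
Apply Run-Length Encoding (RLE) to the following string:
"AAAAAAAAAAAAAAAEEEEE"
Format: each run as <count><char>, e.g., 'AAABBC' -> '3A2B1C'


Scanning runs left to right:
  i=0: run of 'A' x 15 -> '15A'
  i=15: run of 'E' x 5 -> '5E'

RLE = 15A5E


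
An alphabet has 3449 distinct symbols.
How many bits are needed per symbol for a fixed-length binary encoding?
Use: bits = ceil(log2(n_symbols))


log2(3449) = 11.752
Bracket: 2^11 = 2048 < 3449 <= 2^12 = 4096
So ceil(log2(3449)) = 12

bits = ceil(log2(3449)) = ceil(11.752) = 12 bits


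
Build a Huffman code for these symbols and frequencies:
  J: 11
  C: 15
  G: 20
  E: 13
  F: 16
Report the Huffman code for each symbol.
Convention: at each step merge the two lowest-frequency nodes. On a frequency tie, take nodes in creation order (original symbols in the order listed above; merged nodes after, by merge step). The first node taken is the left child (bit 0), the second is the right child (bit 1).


Huffman tree construction:
Step 1: Merge J(11) + E(13) = 24
Step 2: Merge C(15) + F(16) = 31
Step 3: Merge G(20) + (J+E)(24) = 44
Step 4: Merge (C+F)(31) + (G+(J+E))(44) = 75
Read each symbol's code off the tree from the root (left child = 0, right child = 1).

Codes:
  J: 110 (length 3)
  C: 00 (length 2)
  G: 10 (length 2)
  E: 111 (length 3)
  F: 01 (length 2)
Average code length: 174/75 = 2.3200 bits/symbol


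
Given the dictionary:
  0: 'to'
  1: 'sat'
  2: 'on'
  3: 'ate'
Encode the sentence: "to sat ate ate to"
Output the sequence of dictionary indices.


Look up each word in the dictionary:
  'to' -> 0
  'sat' -> 1
  'ate' -> 3
  'ate' -> 3
  'to' -> 0

Encoded: [0, 1, 3, 3, 0]


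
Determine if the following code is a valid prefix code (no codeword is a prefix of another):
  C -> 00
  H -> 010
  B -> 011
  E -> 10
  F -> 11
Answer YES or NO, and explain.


Checking each pair (does one codeword prefix another?):
  C='00' vs H='010': no prefix
  C='00' vs B='011': no prefix
  C='00' vs E='10': no prefix
  C='00' vs F='11': no prefix
  H='010' vs C='00': no prefix
  H='010' vs B='011': no prefix
  H='010' vs E='10': no prefix
  H='010' vs F='11': no prefix
  B='011' vs C='00': no prefix
  B='011' vs H='010': no prefix
  B='011' vs E='10': no prefix
  B='011' vs F='11': no prefix
  E='10' vs C='00': no prefix
  E='10' vs H='010': no prefix
  E='10' vs B='011': no prefix
  E='10' vs F='11': no prefix
  F='11' vs C='00': no prefix
  F='11' vs H='010': no prefix
  F='11' vs B='011': no prefix
  F='11' vs E='10': no prefix
No violation found over all pairs.

YES -- this is a valid prefix code. No codeword is a prefix of any other codeword.


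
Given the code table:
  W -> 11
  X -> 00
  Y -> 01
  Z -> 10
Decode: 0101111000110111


Decoding:
01 -> Y
01 -> Y
11 -> W
10 -> Z
00 -> X
11 -> W
01 -> Y
11 -> W


Result: YYWZXWYW


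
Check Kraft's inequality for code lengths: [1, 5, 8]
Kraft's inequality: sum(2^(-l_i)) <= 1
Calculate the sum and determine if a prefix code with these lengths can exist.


Sum = 2^(-1) + 2^(-5) + 2^(-8)
    = 0.5 + 0.03125 + 0.00390625
    = 137/256 = 0.53515625
Since 0.53515625 <= 1, Kraft's inequality IS satisfied.
A prefix code with these lengths CAN exist.

Kraft sum = 0.53515625. Satisfied.


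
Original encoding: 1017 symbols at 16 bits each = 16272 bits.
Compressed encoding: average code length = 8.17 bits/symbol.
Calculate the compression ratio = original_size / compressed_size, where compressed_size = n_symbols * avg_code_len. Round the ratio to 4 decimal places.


original_size = n_symbols * orig_bits = 1017 * 16 = 16272 bits
compressed_size = n_symbols * avg_code_len = 1017 * 8.17 = 8308.89 bits
ratio = original_size / compressed_size = 16272 / 8308.89 = 1.9584

Compression ratio = 1.9584


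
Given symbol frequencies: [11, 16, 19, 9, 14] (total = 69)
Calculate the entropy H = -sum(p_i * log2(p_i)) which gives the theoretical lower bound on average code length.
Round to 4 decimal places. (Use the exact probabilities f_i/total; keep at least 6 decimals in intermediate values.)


Per-symbol terms -p_i * log2(p_i) with p_i = f_i/69:
  p = 11/69 = 0.159420: log2(p) = -2.649093, -p*log2(p) = 0.422319
  p = 16/69 = 0.231884: log2(p) = -2.108524, -p*log2(p) = 0.488933
  p = 19/69 = 0.275362: log2(p) = -1.860597, -p*log2(p) = 0.512338
  p = 9/69 = 0.130435: log2(p) = -2.938599, -p*log2(p) = 0.383296
  p = 14/69 = 0.202899: log2(p) = -2.301170, -p*log2(p) = 0.466904
H = 0.422319 + 0.488933 + 0.512338 + 0.383296 + 0.466904 = 2.273790

H = 2.2738 bits/symbol


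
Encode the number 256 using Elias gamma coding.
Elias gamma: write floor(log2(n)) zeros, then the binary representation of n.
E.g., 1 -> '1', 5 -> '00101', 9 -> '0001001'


num_bits = floor(log2(256)) + 1 = 9
leading_zeros = num_bits - 1 = 8
binary(256) = 100000000

Elias gamma(256) = '00000000' + '100000000' = 00000000100000000 (17 bits)


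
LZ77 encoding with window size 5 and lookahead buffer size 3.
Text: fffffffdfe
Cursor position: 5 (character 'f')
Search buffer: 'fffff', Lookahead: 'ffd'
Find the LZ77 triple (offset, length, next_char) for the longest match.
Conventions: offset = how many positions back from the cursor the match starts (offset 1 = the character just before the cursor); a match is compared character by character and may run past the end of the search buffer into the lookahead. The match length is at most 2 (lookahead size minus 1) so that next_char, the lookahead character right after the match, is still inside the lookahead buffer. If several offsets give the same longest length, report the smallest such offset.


Try each offset into the search buffer:
  offset=1 (pos 4, char 'f'): match length 2
  offset=2 (pos 3, char 'f'): match length 2
  offset=3 (pos 2, char 'f'): match length 2
  offset=4 (pos 1, char 'f'): match length 2
  offset=5 (pos 0, char 'f'): match length 2
Longest match has length 2, found at offsets 1, 2, 3, 4, 5; take the smallest, offset 1.
next_char = character at position 5 + 2 = 7 -> 'd'

Best match: offset=1, length=2 (matching 'ff' starting at position 4)
LZ77 triple: (1, 2, 'd')


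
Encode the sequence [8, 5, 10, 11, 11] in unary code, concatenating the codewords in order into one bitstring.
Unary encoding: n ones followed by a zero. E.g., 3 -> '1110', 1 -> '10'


Encode each number as n ones followed by a terminating 0:
  8 -> 111111110 (9 bits)
  5 -> 111110 (6 bits)
  10 -> 11111111110 (11 bits)
  11 -> 111111111110 (12 bits)
  11 -> 111111111110 (12 bits)
Total length = 9 + 6 + 11 + 12 + 12 = 50 bits.

Unary([8, 5, 10, 11, 11]) = 11111111011111011111111110111111111110111111111110 (50 bits)


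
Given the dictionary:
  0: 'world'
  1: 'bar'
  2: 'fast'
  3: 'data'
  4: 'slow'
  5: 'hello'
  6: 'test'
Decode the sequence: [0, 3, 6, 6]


Look up each index in the dictionary:
  0 -> 'world'
  3 -> 'data'
  6 -> 'test'
  6 -> 'test'

Decoded: "world data test test"


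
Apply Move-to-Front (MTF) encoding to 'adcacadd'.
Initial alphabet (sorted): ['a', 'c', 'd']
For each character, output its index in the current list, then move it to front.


MTF encoding:
'a': index 0 in ['a', 'c', 'd'] -> ['a', 'c', 'd']
'd': index 2 in ['a', 'c', 'd'] -> ['d', 'a', 'c']
'c': index 2 in ['d', 'a', 'c'] -> ['c', 'd', 'a']
'a': index 2 in ['c', 'd', 'a'] -> ['a', 'c', 'd']
'c': index 1 in ['a', 'c', 'd'] -> ['c', 'a', 'd']
'a': index 1 in ['c', 'a', 'd'] -> ['a', 'c', 'd']
'd': index 2 in ['a', 'c', 'd'] -> ['d', 'a', 'c']
'd': index 0 in ['d', 'a', 'c'] -> ['d', 'a', 'c']


Output: [0, 2, 2, 2, 1, 1, 2, 0]


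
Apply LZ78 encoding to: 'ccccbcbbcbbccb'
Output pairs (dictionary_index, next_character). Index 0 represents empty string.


LZ78 encoding steps:
Dictionary: {0: ''}
Step 1: w='' (idx 0), next='c' -> output (0, 'c'), add 'c' as idx 1
Step 2: w='c' (idx 1), next='c' -> output (1, 'c'), add 'cc' as idx 2
Step 3: w='c' (idx 1), next='b' -> output (1, 'b'), add 'cb' as idx 3
Step 4: w='cb' (idx 3), next='b' -> output (3, 'b'), add 'cbb' as idx 4
Step 5: w='cbb' (idx 4), next='c' -> output (4, 'c'), add 'cbbc' as idx 5
Step 6: w='cb' (idx 3), end of input -> output (3, '')


Encoded: [(0, 'c'), (1, 'c'), (1, 'b'), (3, 'b'), (4, 'c'), (3, '')]


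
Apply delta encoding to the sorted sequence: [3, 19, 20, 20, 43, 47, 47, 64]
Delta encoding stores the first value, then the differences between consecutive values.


First value: 3
Deltas:
  19 - 3 = 16
  20 - 19 = 1
  20 - 20 = 0
  43 - 20 = 23
  47 - 43 = 4
  47 - 47 = 0
  64 - 47 = 17


Delta encoded: [3, 16, 1, 0, 23, 4, 0, 17]


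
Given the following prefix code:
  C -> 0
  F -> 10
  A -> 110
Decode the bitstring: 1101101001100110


Decoding step by step:
Bits 110 -> A
Bits 110 -> A
Bits 10 -> F
Bits 0 -> C
Bits 110 -> A
Bits 0 -> C
Bits 110 -> A


Decoded message: AAFCACA


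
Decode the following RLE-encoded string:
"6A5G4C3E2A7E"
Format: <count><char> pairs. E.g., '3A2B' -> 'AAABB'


Expanding each <count><char> pair:
  6A -> 'AAAAAA'
  5G -> 'GGGGG'
  4C -> 'CCCC'
  3E -> 'EEE'
  2A -> 'AA'
  7E -> 'EEEEEEE'

Decoded = AAAAAAGGGGGCCCCEEEAAEEEEEEE


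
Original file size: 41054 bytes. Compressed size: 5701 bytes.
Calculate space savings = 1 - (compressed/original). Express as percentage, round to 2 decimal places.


ratio = compressed/original = 5701/41054 = 0.138866
savings = 1 - ratio = 1 - 0.138866 = 0.861134
as a percentage: 0.861134 * 100 = 86.11%

Space savings = 1 - 5701/41054 = 86.11%


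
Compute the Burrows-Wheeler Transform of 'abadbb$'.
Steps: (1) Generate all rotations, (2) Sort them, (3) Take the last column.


Rotations (sorted):
  0: $abadbb -> last char: b
  1: abadbb$ -> last char: $
  2: adbb$ab -> last char: b
  3: b$abadb -> last char: b
  4: badbb$a -> last char: a
  5: bb$abad -> last char: d
  6: dbb$aba -> last char: a


BWT = b$bbada


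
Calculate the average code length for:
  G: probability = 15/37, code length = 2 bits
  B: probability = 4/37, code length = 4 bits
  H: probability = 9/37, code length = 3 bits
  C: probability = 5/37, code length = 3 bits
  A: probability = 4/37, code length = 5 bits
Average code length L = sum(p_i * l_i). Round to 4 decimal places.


Weighted contributions p_i * l_i:
  G: (15/37) * 2 = 30/37
  B: (4/37) * 4 = 16/37
  H: (9/37) * 3 = 27/37
  C: (5/37) * 3 = 15/37
  A: (4/37) * 5 = 20/37
Sum = (30 + 16 + 27 + 15 + 20)/37 = 108/37

L = 108/37 = 2.9189 bits/symbol


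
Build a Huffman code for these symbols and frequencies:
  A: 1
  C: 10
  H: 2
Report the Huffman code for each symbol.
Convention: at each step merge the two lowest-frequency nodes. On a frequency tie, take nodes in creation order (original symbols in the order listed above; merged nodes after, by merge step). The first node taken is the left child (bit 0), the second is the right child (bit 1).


Huffman tree construction:
Step 1: Merge A(1) + H(2) = 3
Step 2: Merge (A+H)(3) + C(10) = 13
Read each symbol's code off the tree from the root (left child = 0, right child = 1).

Codes:
  A: 00 (length 2)
  C: 1 (length 1)
  H: 01 (length 2)
Average code length: 16/13 = 1.2308 bits/symbol


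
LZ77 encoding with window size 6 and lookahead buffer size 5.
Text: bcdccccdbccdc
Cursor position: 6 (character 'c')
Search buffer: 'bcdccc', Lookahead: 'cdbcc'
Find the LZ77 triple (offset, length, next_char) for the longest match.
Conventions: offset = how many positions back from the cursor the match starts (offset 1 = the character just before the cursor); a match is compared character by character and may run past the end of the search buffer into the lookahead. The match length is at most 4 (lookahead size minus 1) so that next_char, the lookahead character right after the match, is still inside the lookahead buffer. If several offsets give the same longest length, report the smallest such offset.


Try each offset into the search buffer:
  offset=1 (pos 5, char 'c'): match length 1
  offset=2 (pos 4, char 'c'): match length 1
  offset=3 (pos 3, char 'c'): match length 1
  offset=4 (pos 2, char 'd'): match length 0
  offset=5 (pos 1, char 'c'): match length 2
  offset=6 (pos 0, char 'b'): match length 0
Longest match has length 2 at offset 5.
next_char = character at position 6 + 2 = 8 -> 'b'

Best match: offset=5, length=2 (matching 'cd' starting at position 1)
LZ77 triple: (5, 2, 'b')


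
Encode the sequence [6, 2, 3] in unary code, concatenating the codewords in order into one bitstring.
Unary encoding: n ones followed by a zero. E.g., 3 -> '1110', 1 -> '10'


Encode each number as n ones followed by a terminating 0:
  6 -> 1111110 (7 bits)
  2 -> 110 (3 bits)
  3 -> 1110 (4 bits)
Total length = 7 + 3 + 4 = 14 bits.

Unary([6, 2, 3]) = 11111101101110 (14 bits)


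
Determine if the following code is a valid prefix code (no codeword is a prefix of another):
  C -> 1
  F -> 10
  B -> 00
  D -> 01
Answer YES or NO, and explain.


Checking each pair (does one codeword prefix another?):
  C='1' vs F='10': prefix -- VIOLATION

NO -- this is NOT a valid prefix code. C (1) is a prefix of F (10).


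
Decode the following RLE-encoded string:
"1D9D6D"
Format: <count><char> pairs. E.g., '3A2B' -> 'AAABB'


Expanding each <count><char> pair:
  1D -> 'D'
  9D -> 'DDDDDDDDD'
  6D -> 'DDDDDD'

Decoded = DDDDDDDDDDDDDDDD


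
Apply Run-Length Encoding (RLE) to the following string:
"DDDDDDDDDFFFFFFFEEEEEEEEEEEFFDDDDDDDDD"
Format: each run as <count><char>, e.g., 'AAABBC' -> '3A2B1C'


Scanning runs left to right:
  i=0: run of 'D' x 9 -> '9D'
  i=9: run of 'F' x 7 -> '7F'
  i=16: run of 'E' x 11 -> '11E'
  i=27: run of 'F' x 2 -> '2F'
  i=29: run of 'D' x 9 -> '9D'

RLE = 9D7F11E2F9D


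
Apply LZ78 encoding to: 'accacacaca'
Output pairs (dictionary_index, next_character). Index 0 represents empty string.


LZ78 encoding steps:
Dictionary: {0: ''}
Step 1: w='' (idx 0), next='a' -> output (0, 'a'), add 'a' as idx 1
Step 2: w='' (idx 0), next='c' -> output (0, 'c'), add 'c' as idx 2
Step 3: w='c' (idx 2), next='a' -> output (2, 'a'), add 'ca' as idx 3
Step 4: w='ca' (idx 3), next='c' -> output (3, 'c'), add 'cac' as idx 4
Step 5: w='a' (idx 1), next='c' -> output (1, 'c'), add 'ac' as idx 5
Step 6: w='a' (idx 1), end of input -> output (1, '')


Encoded: [(0, 'a'), (0, 'c'), (2, 'a'), (3, 'c'), (1, 'c'), (1, '')]


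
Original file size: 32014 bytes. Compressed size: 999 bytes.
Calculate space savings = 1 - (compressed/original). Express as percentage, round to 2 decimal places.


ratio = compressed/original = 999/32014 = 0.031205
savings = 1 - ratio = 1 - 0.031205 = 0.968795
as a percentage: 0.968795 * 100 = 96.88%

Space savings = 1 - 999/32014 = 96.88%


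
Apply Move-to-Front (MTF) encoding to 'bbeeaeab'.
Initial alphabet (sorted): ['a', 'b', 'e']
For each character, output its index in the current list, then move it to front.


MTF encoding:
'b': index 1 in ['a', 'b', 'e'] -> ['b', 'a', 'e']
'b': index 0 in ['b', 'a', 'e'] -> ['b', 'a', 'e']
'e': index 2 in ['b', 'a', 'e'] -> ['e', 'b', 'a']
'e': index 0 in ['e', 'b', 'a'] -> ['e', 'b', 'a']
'a': index 2 in ['e', 'b', 'a'] -> ['a', 'e', 'b']
'e': index 1 in ['a', 'e', 'b'] -> ['e', 'a', 'b']
'a': index 1 in ['e', 'a', 'b'] -> ['a', 'e', 'b']
'b': index 2 in ['a', 'e', 'b'] -> ['b', 'a', 'e']


Output: [1, 0, 2, 0, 2, 1, 1, 2]


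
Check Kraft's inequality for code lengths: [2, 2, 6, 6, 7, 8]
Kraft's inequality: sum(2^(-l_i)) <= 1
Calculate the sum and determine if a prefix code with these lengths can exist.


Sum = 2^(-2) + 2^(-2) + 2^(-6) + 2^(-6) + 2^(-7) + 2^(-8)
    = 0.25 + 0.25 + 0.015625 + 0.015625 + 0.0078125 + 0.00390625
    = 139/256 = 0.54296875
Since 0.54296875 <= 1, Kraft's inequality IS satisfied.
A prefix code with these lengths CAN exist.

Kraft sum = 0.54296875. Satisfied.


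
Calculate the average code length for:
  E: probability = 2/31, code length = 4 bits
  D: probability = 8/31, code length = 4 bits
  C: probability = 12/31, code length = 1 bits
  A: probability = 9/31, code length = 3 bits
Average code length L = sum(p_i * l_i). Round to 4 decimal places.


Weighted contributions p_i * l_i:
  E: (2/31) * 4 = 8/31
  D: (8/31) * 4 = 32/31
  C: (12/31) * 1 = 12/31
  A: (9/31) * 3 = 27/31
Sum = (8 + 32 + 12 + 27)/31 = 79/31

L = 79/31 = 2.5484 bits/symbol


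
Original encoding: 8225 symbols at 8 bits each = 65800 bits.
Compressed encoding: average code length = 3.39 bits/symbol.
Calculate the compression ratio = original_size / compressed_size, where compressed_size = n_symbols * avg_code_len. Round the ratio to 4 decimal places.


original_size = n_symbols * orig_bits = 8225 * 8 = 65800 bits
compressed_size = n_symbols * avg_code_len = 8225 * 3.39 = 27882.75 bits
ratio = original_size / compressed_size = 65800 / 27882.75 = 2.3599

Compression ratio = 2.3599


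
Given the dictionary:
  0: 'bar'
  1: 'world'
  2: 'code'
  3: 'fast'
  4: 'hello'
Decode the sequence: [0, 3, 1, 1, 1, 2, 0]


Look up each index in the dictionary:
  0 -> 'bar'
  3 -> 'fast'
  1 -> 'world'
  1 -> 'world'
  1 -> 'world'
  2 -> 'code'
  0 -> 'bar'

Decoded: "bar fast world world world code bar"


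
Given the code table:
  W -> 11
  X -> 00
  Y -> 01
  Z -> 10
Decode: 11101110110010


Decoding:
11 -> W
10 -> Z
11 -> W
10 -> Z
11 -> W
00 -> X
10 -> Z


Result: WZWZWXZ


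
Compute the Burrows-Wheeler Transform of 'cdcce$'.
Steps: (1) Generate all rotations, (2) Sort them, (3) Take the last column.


Rotations (sorted):
  0: $cdcce -> last char: e
  1: cce$cd -> last char: d
  2: cdcce$ -> last char: $
  3: ce$cdc -> last char: c
  4: dcce$c -> last char: c
  5: e$cdcc -> last char: c


BWT = ed$ccc


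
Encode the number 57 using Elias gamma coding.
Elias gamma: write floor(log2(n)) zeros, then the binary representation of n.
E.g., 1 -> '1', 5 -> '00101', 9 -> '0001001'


num_bits = floor(log2(57)) + 1 = 6
leading_zeros = num_bits - 1 = 5
binary(57) = 111001

Elias gamma(57) = '00000' + '111001' = 00000111001 (11 bits)


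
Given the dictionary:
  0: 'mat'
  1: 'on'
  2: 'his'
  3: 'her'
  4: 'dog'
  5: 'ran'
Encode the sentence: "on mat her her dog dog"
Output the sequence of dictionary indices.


Look up each word in the dictionary:
  'on' -> 1
  'mat' -> 0
  'her' -> 3
  'her' -> 3
  'dog' -> 4
  'dog' -> 4

Encoded: [1, 0, 3, 3, 4, 4]


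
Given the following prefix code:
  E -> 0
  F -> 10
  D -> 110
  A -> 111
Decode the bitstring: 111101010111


Decoding step by step:
Bits 111 -> A
Bits 10 -> F
Bits 10 -> F
Bits 10 -> F
Bits 111 -> A


Decoded message: AFFFA


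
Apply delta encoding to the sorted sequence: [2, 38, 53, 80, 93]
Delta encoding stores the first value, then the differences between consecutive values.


First value: 2
Deltas:
  38 - 2 = 36
  53 - 38 = 15
  80 - 53 = 27
  93 - 80 = 13


Delta encoded: [2, 36, 15, 27, 13]


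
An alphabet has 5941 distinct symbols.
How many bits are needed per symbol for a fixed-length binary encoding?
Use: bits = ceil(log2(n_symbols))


log2(5941) = 12.5365
Bracket: 2^12 = 4096 < 5941 <= 2^13 = 8192
So ceil(log2(5941)) = 13

bits = ceil(log2(5941)) = ceil(12.5365) = 13 bits


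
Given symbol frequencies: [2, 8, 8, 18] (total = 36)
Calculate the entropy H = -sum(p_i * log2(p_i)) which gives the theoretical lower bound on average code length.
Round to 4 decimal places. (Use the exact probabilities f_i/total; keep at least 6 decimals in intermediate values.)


Per-symbol terms -p_i * log2(p_i) with p_i = f_i/36:
  p = 2/36 = 0.055556: log2(p) = -4.169925, -p*log2(p) = 0.231663
  p = 8/36 = 0.222222: log2(p) = -2.169925, -p*log2(p) = 0.482206
  p = 8/36 = 0.222222: log2(p) = -2.169925, -p*log2(p) = 0.482206
  p = 18/36 = 0.500000: log2(p) = -1.000000, -p*log2(p) = 0.500000
H = 0.231663 + 0.482206 + 0.482206 + 0.500000 = 1.696075

H = 1.6961 bits/symbol


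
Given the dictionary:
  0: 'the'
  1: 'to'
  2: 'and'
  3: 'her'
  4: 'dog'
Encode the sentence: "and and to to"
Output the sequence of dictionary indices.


Look up each word in the dictionary:
  'and' -> 2
  'and' -> 2
  'to' -> 1
  'to' -> 1

Encoded: [2, 2, 1, 1]


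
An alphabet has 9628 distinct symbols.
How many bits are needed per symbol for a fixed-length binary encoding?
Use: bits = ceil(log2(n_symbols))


log2(9628) = 13.233
Bracket: 2^13 = 8192 < 9628 <= 2^14 = 16384
So ceil(log2(9628)) = 14

bits = ceil(log2(9628)) = ceil(13.233) = 14 bits


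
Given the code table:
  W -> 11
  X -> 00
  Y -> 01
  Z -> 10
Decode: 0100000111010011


Decoding:
01 -> Y
00 -> X
00 -> X
01 -> Y
11 -> W
01 -> Y
00 -> X
11 -> W


Result: YXXYWYXW


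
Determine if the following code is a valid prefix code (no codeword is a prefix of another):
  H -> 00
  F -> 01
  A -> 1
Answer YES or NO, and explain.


Checking each pair (does one codeword prefix another?):
  H='00' vs F='01': no prefix
  H='00' vs A='1': no prefix
  F='01' vs H='00': no prefix
  F='01' vs A='1': no prefix
  A='1' vs H='00': no prefix
  A='1' vs F='01': no prefix
No violation found over all pairs.

YES -- this is a valid prefix code. No codeword is a prefix of any other codeword.


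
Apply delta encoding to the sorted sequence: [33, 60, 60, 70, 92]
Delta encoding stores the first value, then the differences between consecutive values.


First value: 33
Deltas:
  60 - 33 = 27
  60 - 60 = 0
  70 - 60 = 10
  92 - 70 = 22


Delta encoded: [33, 27, 0, 10, 22]


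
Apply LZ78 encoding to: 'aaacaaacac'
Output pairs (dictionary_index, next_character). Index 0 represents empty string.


LZ78 encoding steps:
Dictionary: {0: ''}
Step 1: w='' (idx 0), next='a' -> output (0, 'a'), add 'a' as idx 1
Step 2: w='a' (idx 1), next='a' -> output (1, 'a'), add 'aa' as idx 2
Step 3: w='' (idx 0), next='c' -> output (0, 'c'), add 'c' as idx 3
Step 4: w='aa' (idx 2), next='a' -> output (2, 'a'), add 'aaa' as idx 4
Step 5: w='c' (idx 3), next='a' -> output (3, 'a'), add 'ca' as idx 5
Step 6: w='c' (idx 3), end of input -> output (3, '')


Encoded: [(0, 'a'), (1, 'a'), (0, 'c'), (2, 'a'), (3, 'a'), (3, '')]


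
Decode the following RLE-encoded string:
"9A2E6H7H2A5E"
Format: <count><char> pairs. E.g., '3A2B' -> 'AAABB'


Expanding each <count><char> pair:
  9A -> 'AAAAAAAAA'
  2E -> 'EE'
  6H -> 'HHHHHH'
  7H -> 'HHHHHHH'
  2A -> 'AA'
  5E -> 'EEEEE'

Decoded = AAAAAAAAAEEHHHHHHHHHHHHHAAEEEEE


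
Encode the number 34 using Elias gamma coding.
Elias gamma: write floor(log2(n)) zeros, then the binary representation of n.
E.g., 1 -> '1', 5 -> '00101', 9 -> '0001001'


num_bits = floor(log2(34)) + 1 = 6
leading_zeros = num_bits - 1 = 5
binary(34) = 100010

Elias gamma(34) = '00000' + '100010' = 00000100010 (11 bits)


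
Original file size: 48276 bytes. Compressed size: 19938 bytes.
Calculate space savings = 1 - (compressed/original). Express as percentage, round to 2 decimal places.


ratio = compressed/original = 19938/48276 = 0.413
savings = 1 - ratio = 1 - 0.413 = 0.587
as a percentage: 0.587 * 100 = 58.7%

Space savings = 1 - 19938/48276 = 58.7%


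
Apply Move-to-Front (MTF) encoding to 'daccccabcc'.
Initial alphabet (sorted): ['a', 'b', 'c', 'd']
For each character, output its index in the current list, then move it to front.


MTF encoding:
'd': index 3 in ['a', 'b', 'c', 'd'] -> ['d', 'a', 'b', 'c']
'a': index 1 in ['d', 'a', 'b', 'c'] -> ['a', 'd', 'b', 'c']
'c': index 3 in ['a', 'd', 'b', 'c'] -> ['c', 'a', 'd', 'b']
'c': index 0 in ['c', 'a', 'd', 'b'] -> ['c', 'a', 'd', 'b']
'c': index 0 in ['c', 'a', 'd', 'b'] -> ['c', 'a', 'd', 'b']
'c': index 0 in ['c', 'a', 'd', 'b'] -> ['c', 'a', 'd', 'b']
'a': index 1 in ['c', 'a', 'd', 'b'] -> ['a', 'c', 'd', 'b']
'b': index 3 in ['a', 'c', 'd', 'b'] -> ['b', 'a', 'c', 'd']
'c': index 2 in ['b', 'a', 'c', 'd'] -> ['c', 'b', 'a', 'd']
'c': index 0 in ['c', 'b', 'a', 'd'] -> ['c', 'b', 'a', 'd']


Output: [3, 1, 3, 0, 0, 0, 1, 3, 2, 0]


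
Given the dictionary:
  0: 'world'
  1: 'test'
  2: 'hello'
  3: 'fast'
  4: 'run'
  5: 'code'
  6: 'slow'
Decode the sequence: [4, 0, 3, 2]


Look up each index in the dictionary:
  4 -> 'run'
  0 -> 'world'
  3 -> 'fast'
  2 -> 'hello'

Decoded: "run world fast hello"


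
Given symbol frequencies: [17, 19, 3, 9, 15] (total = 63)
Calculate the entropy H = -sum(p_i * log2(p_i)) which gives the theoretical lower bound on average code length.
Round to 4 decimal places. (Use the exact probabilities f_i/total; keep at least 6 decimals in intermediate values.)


Per-symbol terms -p_i * log2(p_i) with p_i = f_i/63:
  p = 17/63 = 0.269841: log2(p) = -1.889817, -p*log2(p) = 0.509951
  p = 19/63 = 0.301587: log2(p) = -1.729352, -p*log2(p) = 0.521551
  p = 3/63 = 0.047619: log2(p) = -4.392317, -p*log2(p) = 0.209158
  p = 9/63 = 0.142857: log2(p) = -2.807355, -p*log2(p) = 0.401051
  p = 15/63 = 0.238095: log2(p) = -2.070389, -p*log2(p) = 0.492950
H = 0.509951 + 0.521551 + 0.209158 + 0.401051 + 0.492950 = 2.134661

H = 2.1347 bits/symbol


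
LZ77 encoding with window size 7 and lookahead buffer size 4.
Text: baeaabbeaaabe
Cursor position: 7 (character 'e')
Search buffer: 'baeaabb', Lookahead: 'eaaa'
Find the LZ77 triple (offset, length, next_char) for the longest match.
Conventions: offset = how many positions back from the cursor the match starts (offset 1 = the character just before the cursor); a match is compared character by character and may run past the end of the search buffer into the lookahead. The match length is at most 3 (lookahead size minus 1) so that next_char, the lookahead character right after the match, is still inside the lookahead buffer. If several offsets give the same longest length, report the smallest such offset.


Try each offset into the search buffer:
  offset=1 (pos 6, char 'b'): match length 0
  offset=2 (pos 5, char 'b'): match length 0
  offset=3 (pos 4, char 'a'): match length 0
  offset=4 (pos 3, char 'a'): match length 0
  offset=5 (pos 2, char 'e'): match length 3
  offset=6 (pos 1, char 'a'): match length 0
  offset=7 (pos 0, char 'b'): match length 0
Longest match has length 3 at offset 5.
next_char = character at position 7 + 3 = 10 -> 'a'

Best match: offset=5, length=3 (matching 'eaa' starting at position 2)
LZ77 triple: (5, 3, 'a')


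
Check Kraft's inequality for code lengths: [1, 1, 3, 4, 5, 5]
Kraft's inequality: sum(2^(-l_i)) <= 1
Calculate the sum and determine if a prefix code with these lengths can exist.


Sum = 2^(-1) + 2^(-1) + 2^(-3) + 2^(-4) + 2^(-5) + 2^(-5)
    = 0.5 + 0.5 + 0.125 + 0.0625 + 0.03125 + 0.03125
    = 40/32 = 1.25
Since 1.25 > 1, Kraft's inequality is NOT satisfied.
A prefix code with these lengths CANNOT exist.

Kraft sum = 1.25. Not satisfied.


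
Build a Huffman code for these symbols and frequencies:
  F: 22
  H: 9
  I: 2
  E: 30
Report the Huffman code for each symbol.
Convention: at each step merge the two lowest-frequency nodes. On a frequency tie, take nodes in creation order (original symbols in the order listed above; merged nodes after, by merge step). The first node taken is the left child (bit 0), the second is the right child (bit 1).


Huffman tree construction:
Step 1: Merge I(2) + H(9) = 11
Step 2: Merge (I+H)(11) + F(22) = 33
Step 3: Merge E(30) + ((I+H)+F)(33) = 63
Read each symbol's code off the tree from the root (left child = 0, right child = 1).

Codes:
  F: 11 (length 2)
  H: 101 (length 3)
  I: 100 (length 3)
  E: 0 (length 1)
Average code length: 107/63 = 1.6984 bits/symbol


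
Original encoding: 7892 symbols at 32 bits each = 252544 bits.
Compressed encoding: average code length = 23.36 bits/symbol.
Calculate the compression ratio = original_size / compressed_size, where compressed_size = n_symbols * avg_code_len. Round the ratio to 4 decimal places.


original_size = n_symbols * orig_bits = 7892 * 32 = 252544 bits
compressed_size = n_symbols * avg_code_len = 7892 * 23.36 = 184357.12 bits
ratio = original_size / compressed_size = 252544 / 184357.12 = 1.3699

Compression ratio = 1.3699


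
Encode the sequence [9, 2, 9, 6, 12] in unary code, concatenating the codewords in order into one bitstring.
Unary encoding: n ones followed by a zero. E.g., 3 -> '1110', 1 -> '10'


Encode each number as n ones followed by a terminating 0:
  9 -> 1111111110 (10 bits)
  2 -> 110 (3 bits)
  9 -> 1111111110 (10 bits)
  6 -> 1111110 (7 bits)
  12 -> 1111111111110 (13 bits)
Total length = 10 + 3 + 10 + 7 + 13 = 43 bits.

Unary([9, 2, 9, 6, 12]) = 1111111110110111111111011111101111111111110 (43 bits)


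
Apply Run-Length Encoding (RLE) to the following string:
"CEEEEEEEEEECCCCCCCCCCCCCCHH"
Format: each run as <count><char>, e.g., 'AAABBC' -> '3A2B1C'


Scanning runs left to right:
  i=0: run of 'C' x 1 -> '1C'
  i=1: run of 'E' x 10 -> '10E'
  i=11: run of 'C' x 14 -> '14C'
  i=25: run of 'H' x 2 -> '2H'

RLE = 1C10E14C2H


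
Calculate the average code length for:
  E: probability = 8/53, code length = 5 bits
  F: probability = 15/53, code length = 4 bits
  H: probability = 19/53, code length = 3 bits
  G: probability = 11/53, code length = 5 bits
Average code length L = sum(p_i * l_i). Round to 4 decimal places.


Weighted contributions p_i * l_i:
  E: (8/53) * 5 = 40/53
  F: (15/53) * 4 = 60/53
  H: (19/53) * 3 = 57/53
  G: (11/53) * 5 = 55/53
Sum = (40 + 60 + 57 + 55)/53 = 212/53

L = 212/53 = 4.0000 bits/symbol


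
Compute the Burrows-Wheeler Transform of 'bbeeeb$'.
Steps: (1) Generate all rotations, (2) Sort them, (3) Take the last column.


Rotations (sorted):
  0: $bbeeeb -> last char: b
  1: b$bbeee -> last char: e
  2: bbeeeb$ -> last char: $
  3: beeeb$b -> last char: b
  4: eb$bbee -> last char: e
  5: eeb$bbe -> last char: e
  6: eeeb$bb -> last char: b


BWT = be$beeb
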